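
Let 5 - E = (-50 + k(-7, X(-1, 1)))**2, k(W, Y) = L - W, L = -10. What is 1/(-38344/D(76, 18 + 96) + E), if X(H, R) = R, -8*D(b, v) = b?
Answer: 19/23412 ≈ 0.00081155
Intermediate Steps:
D(b, v) = -b/8
k(W, Y) = -10 - W
E = -2804 (E = 5 - (-50 + (-10 - 1*(-7)))**2 = 5 - (-50 + (-10 + 7))**2 = 5 - (-50 - 3)**2 = 5 - 1*(-53)**2 = 5 - 1*2809 = 5 - 2809 = -2804)
1/(-38344/D(76, 18 + 96) + E) = 1/(-38344/((-1/8*76)) - 2804) = 1/(-38344/(-19/2) - 2804) = 1/(-38344*(-2/19) - 2804) = 1/(76688/19 - 2804) = 1/(23412/19) = 19/23412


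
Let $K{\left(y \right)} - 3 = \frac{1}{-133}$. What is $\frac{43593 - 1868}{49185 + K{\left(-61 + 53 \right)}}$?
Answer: $\frac{5549425}{6542003} \approx 0.84828$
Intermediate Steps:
$K{\left(y \right)} = \frac{398}{133}$ ($K{\left(y \right)} = 3 + \frac{1}{-133} = 3 - \frac{1}{133} = \frac{398}{133}$)
$\frac{43593 - 1868}{49185 + K{\left(-61 + 53 \right)}} = \frac{43593 - 1868}{49185 + \frac{398}{133}} = \frac{41725}{\frac{6542003}{133}} = 41725 \cdot \frac{133}{6542003} = \frac{5549425}{6542003}$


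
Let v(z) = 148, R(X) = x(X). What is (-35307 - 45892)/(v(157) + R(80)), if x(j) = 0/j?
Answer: -81199/148 ≈ -548.64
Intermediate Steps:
x(j) = 0
R(X) = 0
(-35307 - 45892)/(v(157) + R(80)) = (-35307 - 45892)/(148 + 0) = -81199/148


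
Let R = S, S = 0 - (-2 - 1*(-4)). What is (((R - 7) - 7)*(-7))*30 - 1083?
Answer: 2277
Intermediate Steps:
S = -2 (S = 0 - (-2 + 4) = 0 - 1*2 = 0 - 2 = -2)
R = -2
(((R - 7) - 7)*(-7))*30 - 1083 = (((-2 - 7) - 7)*(-7))*30 - 1083 = ((-9 - 7)*(-7))*30 - 1083 = -16*(-7)*30 - 1083 = 112*30 - 1083 = 3360 - 1083 = 2277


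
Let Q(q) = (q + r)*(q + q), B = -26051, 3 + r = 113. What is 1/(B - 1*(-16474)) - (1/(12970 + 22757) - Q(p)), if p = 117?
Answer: 18174720924218/342157479 ≈ 53118.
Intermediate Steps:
r = 110 (r = -3 + 113 = 110)
Q(q) = 2*q*(110 + q) (Q(q) = (q + 110)*(q + q) = (110 + q)*(2*q) = 2*q*(110 + q))
1/(B - 1*(-16474)) - (1/(12970 + 22757) - Q(p)) = 1/(-26051 - 1*(-16474)) - (1/(12970 + 22757) - 2*117*(110 + 117)) = 1/(-26051 + 16474) - (1/35727 - 2*117*227) = 1/(-9577) - (1/35727 - 1*53118) = -1/9577 - (1/35727 - 53118) = -1/9577 - 1*(-1897746785/35727) = -1/9577 + 1897746785/35727 = 18174720924218/342157479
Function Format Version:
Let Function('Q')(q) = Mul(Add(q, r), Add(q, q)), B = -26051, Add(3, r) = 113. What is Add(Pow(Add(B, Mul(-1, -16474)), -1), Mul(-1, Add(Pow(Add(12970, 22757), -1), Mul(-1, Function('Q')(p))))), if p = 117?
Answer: Rational(18174720924218, 342157479) ≈ 53118.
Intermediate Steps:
r = 110 (r = Add(-3, 113) = 110)
Function('Q')(q) = Mul(2, q, Add(110, q)) (Function('Q')(q) = Mul(Add(q, 110), Add(q, q)) = Mul(Add(110, q), Mul(2, q)) = Mul(2, q, Add(110, q)))
Add(Pow(Add(B, Mul(-1, -16474)), -1), Mul(-1, Add(Pow(Add(12970, 22757), -1), Mul(-1, Function('Q')(p))))) = Add(Pow(Add(-26051, Mul(-1, -16474)), -1), Mul(-1, Add(Pow(Add(12970, 22757), -1), Mul(-1, Mul(2, 117, Add(110, 117)))))) = Add(Pow(Add(-26051, 16474), -1), Mul(-1, Add(Pow(35727, -1), Mul(-1, Mul(2, 117, 227))))) = Add(Pow(-9577, -1), Mul(-1, Add(Rational(1, 35727), Mul(-1, 53118)))) = Add(Rational(-1, 9577), Mul(-1, Add(Rational(1, 35727), -53118))) = Add(Rational(-1, 9577), Mul(-1, Rational(-1897746785, 35727))) = Add(Rational(-1, 9577), Rational(1897746785, 35727)) = Rational(18174720924218, 342157479)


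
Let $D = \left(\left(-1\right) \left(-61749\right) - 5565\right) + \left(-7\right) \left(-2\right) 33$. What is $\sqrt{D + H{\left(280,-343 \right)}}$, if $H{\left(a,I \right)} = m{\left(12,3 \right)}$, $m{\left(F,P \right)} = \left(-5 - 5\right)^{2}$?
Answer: $\sqrt{56746} \approx 238.21$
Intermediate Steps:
$m{\left(F,P \right)} = 100$ ($m{\left(F,P \right)} = \left(-10\right)^{2} = 100$)
$H{\left(a,I \right)} = 100$
$D = 56646$ ($D = \left(61749 - 5565\right) + 14 \cdot 33 = 56184 + 462 = 56646$)
$\sqrt{D + H{\left(280,-343 \right)}} = \sqrt{56646 + 100} = \sqrt{56746}$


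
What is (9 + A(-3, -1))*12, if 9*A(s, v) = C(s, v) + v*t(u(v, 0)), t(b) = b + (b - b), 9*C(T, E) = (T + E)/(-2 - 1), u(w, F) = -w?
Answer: 8656/81 ≈ 106.86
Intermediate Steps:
C(T, E) = -E/27 - T/27 (C(T, E) = ((T + E)/(-2 - 1))/9 = ((E + T)/(-3))/9 = ((E + T)*(-⅓))/9 = (-E/3 - T/3)/9 = -E/27 - T/27)
t(b) = b (t(b) = b + 0 = b)
A(s, v) = -v²/9 - s/243 - v/243 (A(s, v) = ((-v/27 - s/27) + v*(-v))/9 = ((-s/27 - v/27) - v²)/9 = (-v² - s/27 - v/27)/9 = -v²/9 - s/243 - v/243)
(9 + A(-3, -1))*12 = (9 + (-⅑*(-1)² - 1/243*(-3) - 1/243*(-1)))*12 = (9 + (-⅑*1 + 1/81 + 1/243))*12 = (9 + (-⅑ + 1/81 + 1/243))*12 = (9 - 23/243)*12 = (2164/243)*12 = 8656/81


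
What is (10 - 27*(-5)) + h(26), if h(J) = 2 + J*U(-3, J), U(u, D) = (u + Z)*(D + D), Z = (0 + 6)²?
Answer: 44763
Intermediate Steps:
Z = 36 (Z = 6² = 36)
U(u, D) = 2*D*(36 + u) (U(u, D) = (u + 36)*(D + D) = (36 + u)*(2*D) = 2*D*(36 + u))
h(J) = 2 + 66*J² (h(J) = 2 + J*(2*J*(36 - 3)) = 2 + J*(2*J*33) = 2 + J*(66*J) = 2 + 66*J²)
(10 - 27*(-5)) + h(26) = (10 - 27*(-5)) + (2 + 66*26²) = (10 + 135) + (2 + 66*676) = 145 + (2 + 44616) = 145 + 44618 = 44763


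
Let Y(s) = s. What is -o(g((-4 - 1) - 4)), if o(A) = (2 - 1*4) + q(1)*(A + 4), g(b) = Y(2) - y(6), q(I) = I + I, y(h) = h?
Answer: 2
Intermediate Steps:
q(I) = 2*I
g(b) = -4 (g(b) = 2 - 1*6 = 2 - 6 = -4)
o(A) = 6 + 2*A (o(A) = (2 - 1*4) + (2*1)*(A + 4) = (2 - 4) + 2*(4 + A) = -2 + (8 + 2*A) = 6 + 2*A)
-o(g((-4 - 1) - 4)) = -(6 + 2*(-4)) = -(6 - 8) = -1*(-2) = 2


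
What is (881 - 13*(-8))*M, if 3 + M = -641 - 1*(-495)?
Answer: -146765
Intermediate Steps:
M = -149 (M = -3 + (-641 - 1*(-495)) = -3 + (-641 + 495) = -3 - 146 = -149)
(881 - 13*(-8))*M = (881 - 13*(-8))*(-149) = (881 + 104)*(-149) = 985*(-149) = -146765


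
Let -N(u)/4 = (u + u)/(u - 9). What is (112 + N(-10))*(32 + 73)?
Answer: 215040/19 ≈ 11318.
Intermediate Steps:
N(u) = -8*u/(-9 + u) (N(u) = -4*(u + u)/(u - 9) = -4*2*u/(-9 + u) = -8*u/(-9 + u))
(112 + N(-10))*(32 + 73) = (112 - 8*(-10)/(-9 - 10))*(32 + 73) = (112 - 8*(-10)/(-19))*105 = (112 - 8*(-10)*(-1/19))*105 = (112 - 80/19)*105 = (2048/19)*105 = 215040/19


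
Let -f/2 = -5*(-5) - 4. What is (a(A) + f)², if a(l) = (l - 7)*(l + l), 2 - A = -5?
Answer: 1764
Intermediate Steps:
f = -42 (f = -2*(-5*(-5) - 4) = -2*(25 - 4) = -2*21 = -42)
A = 7 (A = 2 - 1*(-5) = 2 + 5 = 7)
a(l) = 2*l*(-7 + l) (a(l) = (-7 + l)*(2*l) = 2*l*(-7 + l))
(a(A) + f)² = (2*7*(-7 + 7) - 42)² = (2*7*0 - 42)² = (0 - 42)² = (-42)² = 1764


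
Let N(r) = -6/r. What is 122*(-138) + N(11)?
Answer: -185202/11 ≈ -16837.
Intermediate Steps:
122*(-138) + N(11) = 122*(-138) - 6/11 = -16836 - 6*1/11 = -16836 - 6/11 = -185202/11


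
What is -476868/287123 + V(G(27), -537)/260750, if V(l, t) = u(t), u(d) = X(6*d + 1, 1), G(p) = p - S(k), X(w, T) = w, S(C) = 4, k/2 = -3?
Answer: -840725867/502465250 ≈ -1.6732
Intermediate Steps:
k = -6 (k = 2*(-3) = -6)
G(p) = -4 + p (G(p) = p - 1*4 = p - 4 = -4 + p)
u(d) = 1 + 6*d (u(d) = 6*d + 1 = 1 + 6*d)
V(l, t) = 1 + 6*t
-476868/287123 + V(G(27), -537)/260750 = -476868/287123 + (1 + 6*(-537))/260750 = -476868*1/287123 + (1 - 3222)*(1/260750) = -476868/287123 - 3221*1/260750 = -476868/287123 - 3221/260750 = -840725867/502465250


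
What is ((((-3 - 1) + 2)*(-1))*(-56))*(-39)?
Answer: 4368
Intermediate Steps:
((((-3 - 1) + 2)*(-1))*(-56))*(-39) = (((-4 + 2)*(-1))*(-56))*(-39) = (-2*(-1)*(-56))*(-39) = (2*(-56))*(-39) = -112*(-39) = 4368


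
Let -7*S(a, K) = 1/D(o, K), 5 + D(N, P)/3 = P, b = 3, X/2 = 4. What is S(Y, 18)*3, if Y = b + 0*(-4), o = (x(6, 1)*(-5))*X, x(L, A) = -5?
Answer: -1/91 ≈ -0.010989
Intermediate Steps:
X = 8 (X = 2*4 = 8)
o = 200 (o = -5*(-5)*8 = 25*8 = 200)
D(N, P) = -15 + 3*P
Y = 3 (Y = 3 + 0*(-4) = 3 + 0 = 3)
S(a, K) = -1/(7*(-15 + 3*K))
S(Y, 18)*3 = -1/(-105 + 21*18)*3 = -1/(-105 + 378)*3 = -1/273*3 = -1/91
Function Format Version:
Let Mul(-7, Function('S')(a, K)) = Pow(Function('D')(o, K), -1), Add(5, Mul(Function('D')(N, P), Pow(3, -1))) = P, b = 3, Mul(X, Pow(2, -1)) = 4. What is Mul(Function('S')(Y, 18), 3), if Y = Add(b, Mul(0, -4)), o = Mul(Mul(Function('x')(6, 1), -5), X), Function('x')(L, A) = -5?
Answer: Rational(-1, 91) ≈ -0.010989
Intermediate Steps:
X = 8 (X = Mul(2, 4) = 8)
o = 200 (o = Mul(Mul(-5, -5), 8) = Mul(25, 8) = 200)
Function('D')(N, P) = Add(-15, Mul(3, P))
Y = 3 (Y = Add(3, Mul(0, -4)) = Add(3, 0) = 3)
Function('S')(a, K) = Mul(Rational(-1, 7), Pow(Add(-15, Mul(3, K)), -1))
Mul(Function('S')(Y, 18), 3) = Mul(Mul(-1, Pow(Add(-105, Mul(21, 18)), -1)), 3) = Mul(Mul(-1, Pow(Add(-105, 378), -1)), 3) = Mul(Mul(-1, Pow(273, -1)), 3) = Mul(Mul(-1, Rational(1, 273)), 3) = Mul(Rational(-1, 273), 3) = Rational(-1, 91)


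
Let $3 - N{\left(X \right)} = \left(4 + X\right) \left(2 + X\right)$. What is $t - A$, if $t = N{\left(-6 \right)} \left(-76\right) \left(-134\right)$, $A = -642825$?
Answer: $591905$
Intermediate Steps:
$N{\left(X \right)} = 3 - \left(2 + X\right) \left(4 + X\right)$ ($N{\left(X \right)} = 3 - \left(4 + X\right) \left(2 + X\right) = 3 - \left(2 + X\right) \left(4 + X\right)$)
$t = -50920$ ($t = \left(-5 - \left(-6\right)^{2} - -36\right) \left(-76\right) \left(-134\right) = \left(-5 - 36 + 36\right) \left(-76\right) \left(-134\right) = \left(-5\right) \left(-76\right) \left(-134\right) = 380 \left(-134\right) = -50920$)
$t - A = -50920 - -642825 = -50920 + 642825 = 591905$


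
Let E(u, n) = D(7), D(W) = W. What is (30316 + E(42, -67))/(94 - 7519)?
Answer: -30323/7425 ≈ -4.0839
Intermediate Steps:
E(u, n) = 7
(30316 + E(42, -67))/(94 - 7519) = (30316 + 7)/(94 - 7519) = 30323/(-7425) = 30323*(-1/7425) = -30323/7425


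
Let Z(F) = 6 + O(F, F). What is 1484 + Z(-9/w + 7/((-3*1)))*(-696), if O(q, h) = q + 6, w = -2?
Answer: -8376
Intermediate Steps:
O(q, h) = 6 + q
Z(F) = 12 + F (Z(F) = 6 + (6 + F) = 12 + F)
1484 + Z(-9/w + 7/((-3*1)))*(-696) = 1484 + (12 + (-9/(-2) + 7/((-3*1))))*(-696) = 1484 + (12 + (-9*(-1/2) + 7/(-3)))*(-696) = 1484 + (12 + (9/2 + 7*(-1/3)))*(-696) = 1484 + (12 + (9/2 - 7/3))*(-696) = 1484 + (12 + 13/6)*(-696) = 1484 + (85/6)*(-696) = 1484 - 9860 = -8376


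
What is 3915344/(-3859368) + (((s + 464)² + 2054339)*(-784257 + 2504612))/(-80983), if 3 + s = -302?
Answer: -246564321922392142/5581128549 ≈ -4.4178e+7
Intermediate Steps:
s = -305 (s = -3 - 302 = -305)
3915344/(-3859368) + (((s + 464)² + 2054339)*(-784257 + 2504612))/(-80983) = 3915344/(-3859368) + (((-305 + 464)² + 2054339)*(-784257 + 2504612))/(-80983) = 3915344*(-1/3859368) + ((159² + 2054339)*1720355)*(-1/80983) = -489418/482421 + ((25281 + 2054339)*1720355)*(-1/80983) = -489418/482421 + (2079620*1720355)*(-1/80983) = -489418/482421 + 3577684665100*(-1/80983) = -489418/482421 - 511097809300/11569 = -246564321922392142/5581128549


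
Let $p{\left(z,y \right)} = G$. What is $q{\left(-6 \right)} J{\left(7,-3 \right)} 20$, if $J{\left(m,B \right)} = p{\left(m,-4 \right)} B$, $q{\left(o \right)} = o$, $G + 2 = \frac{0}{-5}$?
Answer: $-720$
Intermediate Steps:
$G = -2$ ($G = -2 + \frac{0}{-5} = -2 + 0 \left(- \frac{1}{5}\right) = -2 + 0 = -2$)
$p{\left(z,y \right)} = -2$
$J{\left(m,B \right)} = - 2 B$
$q{\left(-6 \right)} J{\left(7,-3 \right)} 20 = - 6 \left(\left(-2\right) \left(-3\right)\right) 20 = \left(-6\right) 6 \cdot 20 = \left(-36\right) 20 = -720$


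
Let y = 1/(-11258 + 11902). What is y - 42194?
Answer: -27172935/644 ≈ -42194.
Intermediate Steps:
y = 1/644 ≈ 0.0015528
y - 42194 = 1/644 - 42194 = -27172935/644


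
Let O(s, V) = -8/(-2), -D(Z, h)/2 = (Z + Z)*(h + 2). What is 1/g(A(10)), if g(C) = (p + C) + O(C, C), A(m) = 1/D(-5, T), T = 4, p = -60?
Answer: -120/6719 ≈ -0.017860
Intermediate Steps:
D(Z, h) = -4*Z*(2 + h) (D(Z, h) = -2*(Z + Z)*(h + 2) = -2*2*Z*(2 + h) = -4*Z*(2 + h))
O(s, V) = 4 (O(s, V) = -8*(-½) = 4)
A(m) = 1/120 (A(m) = 1/(-4*(-5)*(2 + 4)) = 1/(-4*(-5)*6) = 1/120)
g(C) = -56 + C (g(C) = (-60 + C) + 4 = -56 + C)
1/g(A(10)) = 1/(-56 + 1/120) = 1/(-6719/120) = -120/6719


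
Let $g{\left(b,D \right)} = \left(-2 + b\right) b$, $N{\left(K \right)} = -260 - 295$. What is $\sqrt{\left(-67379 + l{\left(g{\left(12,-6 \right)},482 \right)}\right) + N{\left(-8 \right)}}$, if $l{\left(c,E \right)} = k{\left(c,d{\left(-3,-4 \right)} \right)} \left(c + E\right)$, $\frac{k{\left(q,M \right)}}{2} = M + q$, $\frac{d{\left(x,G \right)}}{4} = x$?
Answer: $\sqrt{62098} \approx 249.19$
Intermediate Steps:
$d{\left(x,G \right)} = 4 x$
$k{\left(q,M \right)} = 2 M + 2 q$ ($k{\left(q,M \right)} = 2 \left(M + q\right) = 2 M + 2 q$)
$N{\left(K \right)} = -555$
$g{\left(b,D \right)} = b \left(-2 + b\right)$
$l{\left(c,E \right)} = \left(-24 + 2 c\right) \left(E + c\right)$ ($l{\left(c,E \right)} = \left(2 \cdot 4 \left(-3\right) + 2 c\right) \left(c + E\right) = \left(2 \left(-12\right) + 2 c\right) \left(E + c\right) = \left(-24 + 2 c\right) \left(E + c\right)$)
$\sqrt{\left(-67379 + l{\left(g{\left(12,-6 \right)},482 \right)}\right) + N{\left(-8 \right)}} = \sqrt{\left(-67379 + 2 \left(-12 + 12 \left(-2 + 12\right)\right) \left(482 + 12 \left(-2 + 12\right)\right)\right) - 555} = \sqrt{\left(-67379 + 2 \left(-12 + 12 \cdot 10\right) \left(482 + 12 \cdot 10\right)\right) - 555} = \sqrt{\left(-67379 + 2 \left(-12 + 120\right) \left(482 + 120\right)\right) - 555} = \sqrt{\left(-67379 + 2 \cdot 108 \cdot 602\right) - 555} = \sqrt{\left(-67379 + 130032\right) - 555} = \sqrt{62653 - 555} = \sqrt{62098}$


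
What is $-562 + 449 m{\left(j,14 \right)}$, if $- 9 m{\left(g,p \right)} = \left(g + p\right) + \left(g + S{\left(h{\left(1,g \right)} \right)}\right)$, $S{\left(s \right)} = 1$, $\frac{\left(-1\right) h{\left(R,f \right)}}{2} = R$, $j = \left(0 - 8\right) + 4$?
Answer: $- \frac{8201}{9} \approx -911.22$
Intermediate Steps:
$j = -4$ ($j = -8 + 4 = -4$)
$h{\left(R,f \right)} = - 2 R$
$m{\left(g,p \right)} = - \frac{1}{9} - \frac{2 g}{9} - \frac{p}{9}$ ($m{\left(g,p \right)} = - \frac{\left(g + p\right) + \left(g + 1\right)}{9} = - \frac{\left(g + p\right) + \left(1 + g\right)}{9} = - \frac{1 + p + 2 g}{9} = - \frac{1}{9} - \frac{2 g}{9} - \frac{p}{9}$)
$-562 + 449 m{\left(j,14 \right)} = -562 + 449 \left(- \frac{1}{9} - - \frac{8}{9} - \frac{14}{9}\right) = -562 + 449 \left(- \frac{1}{9} + \frac{8}{9} - \frac{14}{9}\right) = -562 + 449 \left(- \frac{7}{9}\right) = -562 - \frac{3143}{9} = - \frac{8201}{9}$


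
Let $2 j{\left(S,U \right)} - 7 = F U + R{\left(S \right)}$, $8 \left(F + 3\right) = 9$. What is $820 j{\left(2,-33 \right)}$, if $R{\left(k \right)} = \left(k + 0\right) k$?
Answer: $\frac{119515}{4} \approx 29879.0$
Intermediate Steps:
$F = - \frac{15}{8}$ ($F = -3 + \frac{1}{8} \cdot 9 = -3 + \frac{9}{8} = - \frac{15}{8} \approx -1.875$)
$R{\left(k \right)} = k^{2}$ ($R{\left(k \right)} = k k = k^{2}$)
$j{\left(S,U \right)} = \frac{7}{2} + \frac{S^{2}}{2} - \frac{15 U}{16}$ ($j{\left(S,U \right)} = \frac{7}{2} + \frac{- \frac{15 U}{8} + S^{2}}{2} = \frac{7}{2} + \frac{S^{2} - \frac{15 U}{8}}{2} = \frac{7}{2} + \left(\frac{S^{2}}{2} - \frac{15 U}{16}\right) = \frac{7}{2} + \frac{S^{2}}{2} - \frac{15 U}{16}$)
$820 j{\left(2,-33 \right)} = 820 \left(\frac{7}{2} + \frac{2^{2}}{2} - - \frac{495}{16}\right) = 820 \left(\frac{7}{2} + \frac{1}{2} \cdot 4 + \frac{495}{16}\right) = 820 \left(\frac{7}{2} + 2 + \frac{495}{16}\right) = 820 \cdot \frac{583}{16} = \frac{119515}{4}$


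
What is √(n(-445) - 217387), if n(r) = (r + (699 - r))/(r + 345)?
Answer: I*√21739399/10 ≈ 466.26*I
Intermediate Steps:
n(r) = 699/(345 + r)
√(n(-445) - 217387) = √(699/(345 - 445) - 217387) = √(699/(-100) - 217387) = √(699*(-1/100) - 217387) = √(-699/100 - 217387) = √(-21739399/100) = I*√21739399/10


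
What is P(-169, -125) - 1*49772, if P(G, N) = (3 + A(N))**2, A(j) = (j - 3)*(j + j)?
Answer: 1024142237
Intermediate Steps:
A(j) = 2*j*(-3 + j) (A(j) = (-3 + j)*(2*j) = 2*j*(-3 + j))
P(G, N) = (3 + 2*N*(-3 + N))**2
P(-169, -125) - 1*49772 = (3 + 2*(-125)*(-3 - 125))**2 - 1*49772 = (3 + 2*(-125)*(-128))**2 - 49772 = (3 + 32000)**2 - 49772 = 32003**2 - 49772 = 1024192009 - 49772 = 1024142237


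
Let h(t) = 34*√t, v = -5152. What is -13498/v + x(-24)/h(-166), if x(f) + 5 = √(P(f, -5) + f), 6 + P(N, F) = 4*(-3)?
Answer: 6749/2576 + √1743/2822 + 5*I*√166/5644 ≈ 2.6347 + 0.011414*I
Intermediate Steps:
P(N, F) = -18 (P(N, F) = -6 + 4*(-3) = -6 - 12 = -18)
x(f) = -5 + √(-18 + f)
-13498/v + x(-24)/h(-166) = -13498/(-5152) + (-5 + √(-18 - 24))/((34*√(-166))) = -13498*(-1/5152) + (-5 + √(-42))/((34*(I*√166))) = 6749/2576 + (-5 + I*√42)/((34*I*√166)) = 6749/2576 + (-5 + I*√42)*(-I*√166/5644) = 6749/2576 - I*√166*(-5 + I*√42)/5644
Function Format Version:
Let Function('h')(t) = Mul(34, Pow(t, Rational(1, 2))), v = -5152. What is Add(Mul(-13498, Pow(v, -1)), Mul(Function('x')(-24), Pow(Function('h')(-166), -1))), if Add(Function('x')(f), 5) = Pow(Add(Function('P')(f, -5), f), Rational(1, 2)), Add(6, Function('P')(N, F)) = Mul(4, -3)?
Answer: Add(Rational(6749, 2576), Mul(Rational(1, 2822), Pow(1743, Rational(1, 2))), Mul(Rational(5, 5644), I, Pow(166, Rational(1, 2)))) ≈ Add(2.6347, Mul(0.011414, I))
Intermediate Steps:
Function('P')(N, F) = -18 (Function('P')(N, F) = Add(-6, Mul(4, -3)) = Add(-6, -12) = -18)
Function('x')(f) = Add(-5, Pow(Add(-18, f), Rational(1, 2)))
Add(Mul(-13498, Pow(v, -1)), Mul(Function('x')(-24), Pow(Function('h')(-166), -1))) = Add(Mul(-13498, Pow(-5152, -1)), Mul(Add(-5, Pow(Add(-18, -24), Rational(1, 2))), Pow(Mul(34, Pow(-166, Rational(1, 2))), -1))) = Add(Mul(-13498, Rational(-1, 5152)), Mul(Add(-5, Pow(-42, Rational(1, 2))), Pow(Mul(34, Mul(I, Pow(166, Rational(1, 2)))), -1))) = Add(Rational(6749, 2576), Mul(Add(-5, Mul(I, Pow(42, Rational(1, 2)))), Pow(Mul(34, I, Pow(166, Rational(1, 2))), -1))) = Add(Rational(6749, 2576), Mul(Add(-5, Mul(I, Pow(42, Rational(1, 2)))), Mul(Rational(-1, 5644), I, Pow(166, Rational(1, 2))))) = Add(Rational(6749, 2576), Mul(Rational(-1, 5644), I, Pow(166, Rational(1, 2)), Add(-5, Mul(I, Pow(42, Rational(1, 2))))))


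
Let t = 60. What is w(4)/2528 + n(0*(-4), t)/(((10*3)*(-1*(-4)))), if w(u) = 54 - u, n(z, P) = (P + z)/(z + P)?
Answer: 533/18960 ≈ 0.028112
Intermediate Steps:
n(z, P) = 1 (n(z, P) = (P + z)/(P + z) = 1)
w(4)/2528 + n(0*(-4), t)/(((10*3)*(-1*(-4)))) = (54 - 1*4)/2528 + 1/((10*3)*(-1*(-4))) = (54 - 4)*(1/2528) + 1/(30*4) = 50*(1/2528) + 1/120 = 25/1264 + 1*(1/120) = 25/1264 + 1/120 = 533/18960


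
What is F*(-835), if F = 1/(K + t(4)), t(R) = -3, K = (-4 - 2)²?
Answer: -835/33 ≈ -25.303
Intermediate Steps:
K = 36 (K = (-6)² = 36)
F = 1/33 (F = 1/(36 - 3) = 1/33 ≈ 0.030303)
F*(-835) = (1/33)*(-835) = -835/33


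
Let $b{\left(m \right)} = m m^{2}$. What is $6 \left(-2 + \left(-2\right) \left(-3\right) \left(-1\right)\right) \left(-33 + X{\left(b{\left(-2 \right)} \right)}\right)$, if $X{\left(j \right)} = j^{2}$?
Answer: $-1488$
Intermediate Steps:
$b{\left(m \right)} = m^{3}$
$6 \left(-2 + \left(-2\right) \left(-3\right) \left(-1\right)\right) \left(-33 + X{\left(b{\left(-2 \right)} \right)}\right) = 6 \left(-2 + \left(-2\right) \left(-3\right) \left(-1\right)\right) \left(-33 + \left(\left(-2\right)^{3}\right)^{2}\right) = 6 \left(-2 + 6 \left(-1\right)\right) \left(-33 + \left(-8\right)^{2}\right) = 6 \left(-2 - 6\right) \left(-33 + 64\right) = 6 \left(-8\right) 31 = \left(-48\right) 31 = -1488$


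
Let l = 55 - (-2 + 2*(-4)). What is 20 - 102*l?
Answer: -6610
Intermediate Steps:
l = 65 (l = 55 - (-2 - 8) = 55 - 1*(-10) = 55 + 10 = 65)
20 - 102*l = 20 - 102*65 = 20 - 6630 = -6610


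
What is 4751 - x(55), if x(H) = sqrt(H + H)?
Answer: 4751 - sqrt(110) ≈ 4740.5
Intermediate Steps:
x(H) = sqrt(2)*sqrt(H) (x(H) = sqrt(2*H) = sqrt(2)*sqrt(H))
4751 - x(55) = 4751 - sqrt(2)*sqrt(55) = 4751 - sqrt(110)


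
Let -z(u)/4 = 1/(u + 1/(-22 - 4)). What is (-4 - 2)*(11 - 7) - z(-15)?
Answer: -9488/391 ≈ -24.266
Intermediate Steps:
z(u) = -4/(-1/26 + u) (z(u) = -4/(u + 1/(-22 - 4)) = -4/(u + 1/(-26)) = -4/(u - 1/26) = -4/(-1/26 + u))
(-4 - 2)*(11 - 7) - z(-15) = (-4 - 2)*(11 - 7) - (-104)/(-1 + 26*(-15)) = -6*4 - (-104)/(-1 - 390) = -24 - (-104)/(-391) = -24 - (-104)*(-1)/391 = -24 - 1*104/391 = -24 - 104/391 = -9488/391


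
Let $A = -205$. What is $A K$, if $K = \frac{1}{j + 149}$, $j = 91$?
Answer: $- \frac{41}{48} \approx -0.85417$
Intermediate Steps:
$K = \frac{1}{240}$ ($K = \frac{1}{91 + 149} = \frac{1}{240} \approx 0.0041667$)
$A K = \left(-205\right) \frac{1}{240} = - \frac{41}{48}$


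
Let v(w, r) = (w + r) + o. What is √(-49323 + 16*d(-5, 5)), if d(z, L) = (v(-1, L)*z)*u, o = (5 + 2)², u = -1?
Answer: I*√45083 ≈ 212.33*I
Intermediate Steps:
o = 49 (o = 7² = 49)
v(w, r) = 49 + r + w (v(w, r) = (w + r) + 49 = (r + w) + 49 = 49 + r + w)
d(z, L) = -z*(48 + L) (d(z, L) = ((49 + L - 1)*z)*(-1) = ((48 + L)*z)*(-1) = (z*(48 + L))*(-1) = -z*(48 + L))
√(-49323 + 16*d(-5, 5)) = √(-49323 + 16*(-1*(-5)*(48 + 5))) = √(-49323 + 16*(-1*(-5)*53)) = √(-49323 + 16*265) = √(-49323 + 4240) = √(-45083) = I*√45083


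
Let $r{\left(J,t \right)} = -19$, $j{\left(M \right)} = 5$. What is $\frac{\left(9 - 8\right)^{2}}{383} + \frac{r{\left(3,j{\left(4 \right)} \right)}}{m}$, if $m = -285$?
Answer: $\frac{398}{5745} \approx 0.069278$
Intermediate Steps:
$\frac{\left(9 - 8\right)^{2}}{383} + \frac{r{\left(3,j{\left(4 \right)} \right)}}{m} = \frac{\left(9 - 8\right)^{2}}{383} - \frac{19}{-285} = 1^{2} \cdot \frac{1}{383} - - \frac{1}{15} = 1 \cdot \frac{1}{383} + \frac{1}{15} = \frac{1}{383} + \frac{1}{15} = \frac{398}{5745}$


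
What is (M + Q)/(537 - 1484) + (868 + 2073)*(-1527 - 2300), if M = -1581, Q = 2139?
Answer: -10658681587/947 ≈ -1.1255e+7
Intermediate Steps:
(M + Q)/(537 - 1484) + (868 + 2073)*(-1527 - 2300) = (-1581 + 2139)/(537 - 1484) + (868 + 2073)*(-1527 - 2300) = 558/(-947) + 2941*(-3827) = 558*(-1/947) - 11255207 = -558/947 - 11255207 = -10658681587/947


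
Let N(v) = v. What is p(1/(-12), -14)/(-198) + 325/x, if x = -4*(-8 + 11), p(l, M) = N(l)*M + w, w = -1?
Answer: -8044/297 ≈ -27.084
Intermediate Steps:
p(l, M) = -1 + M*l (p(l, M) = l*M - 1 = M*l - 1 = -1 + M*l)
x = -12 (x = -4*3 = -12)
p(1/(-12), -14)/(-198) + 325/x = (-1 - 14/(-12))/(-198) + 325/(-12) = (-1 - 14*(-1/12))*(-1/198) + 325*(-1/12) = (-1 + 7/6)*(-1/198) - 325/12 = (1/6)*(-1/198) - 325/12 = -1/1188 - 325/12 = -8044/297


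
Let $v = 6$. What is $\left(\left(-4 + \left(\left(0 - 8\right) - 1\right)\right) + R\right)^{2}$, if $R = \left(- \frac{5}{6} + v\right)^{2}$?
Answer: $\frac{243049}{1296} \approx 187.54$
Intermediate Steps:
$R = \frac{961}{36}$ ($R = \left(- \frac{5}{6} + 6\right)^{2} = \left(\frac{31}{6}\right)^{2} = \frac{961}{36} \approx 26.694$)
$\left(\left(-4 + \left(\left(0 - 8\right) - 1\right)\right) + R\right)^{2} = \left(\left(-4 + \left(\left(0 - 8\right) - 1\right)\right) + \frac{961}{36}\right)^{2} = \left(\left(-4 - 9\right) + \frac{961}{36}\right)^{2} = \left(-13 + \frac{961}{36}\right)^{2} = \left(\frac{493}{36}\right)^{2} = \frac{243049}{1296}$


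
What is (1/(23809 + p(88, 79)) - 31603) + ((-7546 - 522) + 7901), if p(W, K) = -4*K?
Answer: -746372609/23493 ≈ -31770.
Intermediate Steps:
(1/(23809 + p(88, 79)) - 31603) + ((-7546 - 522) + 7901) = (1/(23809 - 4*79) - 31603) + ((-7546 - 522) + 7901) = (1/(23809 - 316) - 31603) + (-8068 + 7901) = (1/23493 - 31603) - 167 = -742449278/23493 - 167 = -746372609/23493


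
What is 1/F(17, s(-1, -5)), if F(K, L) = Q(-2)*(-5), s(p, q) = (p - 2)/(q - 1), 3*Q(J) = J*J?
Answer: -3/20 ≈ -0.15000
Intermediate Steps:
Q(J) = J²/3 (Q(J) = (J*J)/3 = J²/3)
s(p, q) = (-2 + p)/(-1 + q)
F(K, L) = -20/3 (F(K, L) = ((⅓)*(-2)²)*(-5) = ((⅓)*4)*(-5) = (4/3)*(-5) = -20/3)
1/F(17, s(-1, -5)) = 1/(-20/3) = -3/20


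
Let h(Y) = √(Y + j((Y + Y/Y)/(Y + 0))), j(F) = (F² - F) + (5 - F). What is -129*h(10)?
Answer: -129*√1401/10 ≈ -482.85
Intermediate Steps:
j(F) = 5 + F² - 2*F
h(Y) = √(5 + Y + (1 + Y)²/Y² - 2*(1 + Y)/Y) (h(Y) = √(Y + (5 + ((Y + Y/Y)/(Y + 0))² - 2*(Y + Y/Y)/(Y + 0))) = √(Y + (5 + ((Y + 1)/Y)² - 2*(Y + 1)/Y)) = √(Y + (5 + ((1 + Y)/Y)² - 2*(1 + Y)/Y)) = √(Y + (5 + (1 + Y)²/Y² - 2*(1 + Y)/Y)) = √(5 + Y + (1 + Y)²/Y² - 2*(1 + Y)/Y))
-129*h(10) = -129*√(4 + 10 + 10⁻²) = -129*√(4 + 10 + 1/100) = -129*√1401/10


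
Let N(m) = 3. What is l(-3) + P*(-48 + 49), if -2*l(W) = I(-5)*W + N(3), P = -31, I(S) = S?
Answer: -40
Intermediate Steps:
l(W) = -3/2 + 5*W/2 (l(W) = -(-5*W + 3)/2 = -(3 - 5*W)/2 = -3/2 + 5*W/2)
l(-3) + P*(-48 + 49) = (-3/2 + (5/2)*(-3)) - 31*(-48 + 49) = (-3/2 - 15/2) - 31*1 = -9 - 31 = -40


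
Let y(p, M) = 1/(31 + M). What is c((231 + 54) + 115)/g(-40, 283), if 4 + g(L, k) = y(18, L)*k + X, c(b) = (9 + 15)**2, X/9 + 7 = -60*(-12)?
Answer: 2592/28717 ≈ 0.090260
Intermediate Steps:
X = 6417 (X = -63 + 9*(-60*(-12)) = -63 + 9*720 = -63 + 6480 = 6417)
c(b) = 576 (c(b) = 24**2 = 576)
g(L, k) = 6413 + k/(31 + L) (g(L, k) = -4 + (k/(31 + L) + 6417) = -4 + (6417 + k/(31 + L)) = 6413 + k/(31 + L))
c((231 + 54) + 115)/g(-40, 283) = 576/(((198803 + 283 + 6413*(-40))/(31 - 40))) = 576/(((198803 + 283 - 256520)/(-9))) = 576/((-1/9*(-57434))) = 576/(57434/9) = 576*(9/57434) = 2592/28717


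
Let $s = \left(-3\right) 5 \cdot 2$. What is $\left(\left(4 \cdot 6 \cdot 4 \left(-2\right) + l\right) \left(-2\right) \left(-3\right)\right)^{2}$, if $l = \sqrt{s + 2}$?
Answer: $1326096 - 27648 i \sqrt{7} \approx 1.3261 \cdot 10^{6} - 73150.0 i$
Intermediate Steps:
$s = -30$ ($s = \left(-15\right) 2 = -30$)
$l = 2 i \sqrt{7}$ ($l = \sqrt{-30 + 2} = \sqrt{-28} = 2 i \sqrt{7} \approx 5.2915 i$)
$\left(\left(4 \cdot 6 \cdot 4 \left(-2\right) + l\right) \left(-2\right) \left(-3\right)\right)^{2} = \left(\left(4 \cdot 6 \cdot 4 \left(-2\right) + 2 i \sqrt{7}\right) \left(-2\right) \left(-3\right)\right)^{2} = \left(\left(24 \cdot 4 \left(-2\right) + 2 i \sqrt{7}\right) \left(-2\right) \left(-3\right)\right)^{2} = \left(\left(96 \left(-2\right) + 2 i \sqrt{7}\right) \left(-2\right) \left(-3\right)\right)^{2} = \left(\left(-192 + 2 i \sqrt{7}\right) \left(-2\right) \left(-3\right)\right)^{2} = \left(\left(384 - 4 i \sqrt{7}\right) \left(-3\right)\right)^{2} = \left(-1152 + 12 i \sqrt{7}\right)^{2}$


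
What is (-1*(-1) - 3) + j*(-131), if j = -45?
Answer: 5893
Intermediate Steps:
(-1*(-1) - 3) + j*(-131) = (-1*(-1) - 3) - 45*(-131) = (1 - 3) + 5895 = -2 + 5895 = 5893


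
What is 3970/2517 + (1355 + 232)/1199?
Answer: 8754509/3017883 ≈ 2.9009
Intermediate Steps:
3970/2517 + (1355 + 232)/1199 = 3970*(1/2517) + 1587*(1/1199) = 3970/2517 + 1587/1199 = 8754509/3017883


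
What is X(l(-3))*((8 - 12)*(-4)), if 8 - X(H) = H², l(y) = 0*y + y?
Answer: -16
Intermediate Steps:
l(y) = y (l(y) = 0 + y = y)
X(H) = 8 - H²
X(l(-3))*((8 - 12)*(-4)) = (8 - 1*(-3)²)*((8 - 12)*(-4)) = (8 - 1*9)*(-4*(-4)) = (8 - 9)*16 = -1*16 = -16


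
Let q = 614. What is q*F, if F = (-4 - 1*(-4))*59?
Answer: 0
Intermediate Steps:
F = 0 (F = (-4 + 4)*59 = 0*59 = 0)
q*F = 614*0 = 0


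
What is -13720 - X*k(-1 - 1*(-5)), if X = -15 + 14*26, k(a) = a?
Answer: -15116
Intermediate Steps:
X = 349 (X = -15 + 364 = 349)
-13720 - X*k(-1 - 1*(-5)) = -13720 - 349*(-1 - 1*(-5)) = -13720 - 349*(-1 + 5) = -13720 - 349*4 = -13720 - 1*1396 = -13720 - 1396 = -15116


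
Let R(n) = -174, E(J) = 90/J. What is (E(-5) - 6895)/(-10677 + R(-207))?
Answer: 6913/10851 ≈ 0.63708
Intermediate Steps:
(E(-5) - 6895)/(-10677 + R(-207)) = (90/(-5) - 6895)/(-10677 - 174) = (90*(-⅕) - 6895)/(-10851) = (-18 - 6895)*(-1/10851) = -6913*(-1/10851) = 6913/10851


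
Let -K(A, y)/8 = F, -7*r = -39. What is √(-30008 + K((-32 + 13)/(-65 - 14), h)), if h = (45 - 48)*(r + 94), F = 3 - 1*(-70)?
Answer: 8*I*√478 ≈ 174.91*I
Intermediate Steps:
r = 39/7 (r = -⅐*(-39) = 39/7 ≈ 5.5714)
F = 73 (F = 3 + 70 = 73)
h = -2091/7 (h = (45 - 48)*(39/7 + 94) = -3*697/7 = -2091/7 ≈ -298.71)
K(A, y) = -584 (K(A, y) = -8*73 = -584)
√(-30008 + K((-32 + 13)/(-65 - 14), h)) = √(-30008 - 584) = √(-30592) = 8*I*√478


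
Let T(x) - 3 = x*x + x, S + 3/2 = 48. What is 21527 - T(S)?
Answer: 77261/4 ≈ 19315.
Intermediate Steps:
S = 93/2 (S = -3/2 + 48 = 93/2 ≈ 46.500)
T(x) = 3 + x + x² (T(x) = 3 + (x*x + x) = 3 + (x² + x) = 3 + (x + x²) = 3 + x + x²)
21527 - T(S) = 21527 - (3 + 93/2 + (93/2)²) = 21527 - (3 + 93/2 + 8649/4) = 21527 - 1*8847/4 = 21527 - 8847/4 = 77261/4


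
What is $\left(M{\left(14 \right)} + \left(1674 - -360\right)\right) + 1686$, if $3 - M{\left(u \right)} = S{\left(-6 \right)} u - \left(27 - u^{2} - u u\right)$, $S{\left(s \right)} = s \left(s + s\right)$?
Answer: $2350$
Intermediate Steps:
$S{\left(s \right)} = 2 s^{2}$ ($S{\left(s \right)} = s 2 s = 2 s^{2}$)
$M{\left(u \right)} = 30 - 72 u - 2 u^{2}$ ($M{\left(u \right)} = 3 - \left(2 \left(-6\right)^{2} u - \left(27 - u^{2} - u u\right)\right) = 3 - \left(2 \cdot 36 u + \left(\left(u^{2} + u^{2}\right) - 27\right)\right) = 3 - \left(72 u + \left(2 u^{2} - 27\right)\right) = 3 - \left(72 u + \left(-27 + 2 u^{2}\right)\right) = 3 - \left(-27 + 2 u^{2} + 72 u\right) = 30 - 72 u - 2 u^{2}$)
$\left(M{\left(14 \right)} + \left(1674 - -360\right)\right) + 1686 = \left(\left(30 - 1008 - 2 \cdot 14^{2}\right) + \left(1674 - -360\right)\right) + 1686 = \left(\left(30 - 1008 - 392\right) + \left(1674 + 360\right)\right) + 1686 = \left(\left(30 - 1008 - 392\right) + 2034\right) + 1686 = \left(-1370 + 2034\right) + 1686 = 664 + 1686 = 2350$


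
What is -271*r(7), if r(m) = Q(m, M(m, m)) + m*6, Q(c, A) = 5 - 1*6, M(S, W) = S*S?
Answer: -11111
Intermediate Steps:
M(S, W) = S²
Q(c, A) = -1 (Q(c, A) = 5 - 6 = -1)
r(m) = -1 + 6*m (r(m) = -1 + m*6 = -1 + 6*m)
-271*r(7) = -271*(-1 + 6*7) = -271*(-1 + 42) = -271*41 = -11111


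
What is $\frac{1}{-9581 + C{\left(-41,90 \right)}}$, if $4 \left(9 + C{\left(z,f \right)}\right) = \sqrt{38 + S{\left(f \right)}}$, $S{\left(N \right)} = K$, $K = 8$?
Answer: $- \frac{76720}{735744777} - \frac{2 \sqrt{46}}{735744777} \approx -0.00010429$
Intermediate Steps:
$S{\left(N \right)} = 8$
$C{\left(z,f \right)} = -9 + \frac{\sqrt{46}}{4}$ ($C{\left(z,f \right)} = -9 + \frac{\sqrt{38 + 8}}{4} = -9 + \frac{\sqrt{46}}{4}$)
$\frac{1}{-9581 + C{\left(-41,90 \right)}} = \frac{1}{-9581 - \left(9 - \frac{\sqrt{46}}{4}\right)} = \frac{1}{-9590 + \frac{\sqrt{46}}{4}}$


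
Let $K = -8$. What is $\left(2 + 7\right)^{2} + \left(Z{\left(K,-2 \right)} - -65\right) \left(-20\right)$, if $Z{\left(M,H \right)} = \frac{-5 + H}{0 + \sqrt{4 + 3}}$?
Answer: $-1219 + 20 \sqrt{7} \approx -1166.1$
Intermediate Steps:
$Z{\left(M,H \right)} = \frac{\sqrt{7} \left(-5 + H\right)}{7}$ ($Z{\left(M,H \right)} = \frac{-5 + H}{0 + \sqrt{7}} = \frac{-5 + H}{\sqrt{7}} = \left(-5 + H\right) \frac{\sqrt{7}}{7} = \frac{\sqrt{7} \left(-5 + H\right)}{7}$)
$\left(2 + 7\right)^{2} + \left(Z{\left(K,-2 \right)} - -65\right) \left(-20\right) = \left(2 + 7\right)^{2} + \left(\frac{\sqrt{7} \left(-5 - 2\right)}{7} - -65\right) \left(-20\right) = 9^{2} + \left(\frac{1}{7} \sqrt{7} \left(-7\right) + 65\right) \left(-20\right) = 81 + \left(- \sqrt{7} + 65\right) \left(-20\right) = 81 + \left(65 - \sqrt{7}\right) \left(-20\right) = 81 - \left(1300 - 20 \sqrt{7}\right) = -1219 + 20 \sqrt{7}$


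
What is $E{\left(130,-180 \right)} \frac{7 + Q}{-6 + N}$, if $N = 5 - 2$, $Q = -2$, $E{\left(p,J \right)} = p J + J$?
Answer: $39300$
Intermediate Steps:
$E{\left(p,J \right)} = J + J p$ ($E{\left(p,J \right)} = J p + J = J + J p$)
$N = 3$
$E{\left(130,-180 \right)} \frac{7 + Q}{-6 + N} = - 180 \left(1 + 130\right) \frac{7 - 2}{-6 + 3} = \left(-180\right) 131 \frac{5}{-3} = - 23580 \cdot 5 \left(- \frac{1}{3}\right) = \left(-23580\right) \left(- \frac{5}{3}\right) = 39300$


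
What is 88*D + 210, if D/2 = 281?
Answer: 49666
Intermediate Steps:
D = 562 (D = 2*281 = 562)
88*D + 210 = 88*562 + 210 = 49456 + 210 = 49666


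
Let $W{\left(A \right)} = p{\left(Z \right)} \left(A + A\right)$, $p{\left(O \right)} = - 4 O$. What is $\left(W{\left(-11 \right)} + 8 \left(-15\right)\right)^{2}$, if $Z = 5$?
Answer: $102400$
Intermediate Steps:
$W{\left(A \right)} = - 40 A$ ($W{\left(A \right)} = \left(-4\right) 5 \left(A + A\right) = - 20 \cdot 2 A = - 40 A$)
$\left(W{\left(-11 \right)} + 8 \left(-15\right)\right)^{2} = \left(\left(-40\right) \left(-11\right) + 8 \left(-15\right)\right)^{2} = \left(440 - 120\right)^{2} = 320^{2} = 102400$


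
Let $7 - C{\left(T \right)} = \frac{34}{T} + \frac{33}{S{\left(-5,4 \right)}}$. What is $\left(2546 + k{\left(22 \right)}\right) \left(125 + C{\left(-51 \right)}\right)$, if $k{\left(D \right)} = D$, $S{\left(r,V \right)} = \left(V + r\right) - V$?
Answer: $\frac{1788184}{5} \approx 3.5764 \cdot 10^{5}$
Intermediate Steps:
$S{\left(r,V \right)} = r$
$C{\left(T \right)} = \frac{68}{5} - \frac{34}{T}$ ($C{\left(T \right)} = 7 - \left(\frac{34}{T} + \frac{33}{-5}\right) = 7 - \left(\frac{34}{T} + 33 \left(- \frac{1}{5}\right)\right) = 7 - \left(\frac{34}{T} - \frac{33}{5}\right) = 7 - \left(- \frac{33}{5} + \frac{34}{T}\right) = 7 + \left(\frac{33}{5} - \frac{34}{T}\right) = \frac{68}{5} - \frac{34}{T}$)
$\left(2546 + k{\left(22 \right)}\right) \left(125 + C{\left(-51 \right)}\right) = \left(2546 + 22\right) \left(125 + \left(\frac{68}{5} - \frac{34}{-51}\right)\right) = 2568 \left(125 + \left(\frac{68}{5} - - \frac{2}{3}\right)\right) = 2568 \left(125 + \left(\frac{68}{5} + \frac{2}{3}\right)\right) = 2568 \left(125 + \frac{214}{15}\right) = 2568 \cdot \frac{2089}{15} = \frac{1788184}{5}$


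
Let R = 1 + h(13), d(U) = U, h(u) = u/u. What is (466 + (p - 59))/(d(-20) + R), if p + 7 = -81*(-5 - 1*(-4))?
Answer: -481/18 ≈ -26.722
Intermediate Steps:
h(u) = 1
p = 74 (p = -7 - 81*(-5 - 1*(-4)) = -7 - 81*(-5 + 4) = -7 - 81*(-1) = -7 + 81 = 74)
R = 2 (R = 1 + 1 = 2)
(466 + (p - 59))/(d(-20) + R) = (466 + (74 - 59))/(-20 + 2) = (466 + 15)/(-18) = 481*(-1/18) = -481/18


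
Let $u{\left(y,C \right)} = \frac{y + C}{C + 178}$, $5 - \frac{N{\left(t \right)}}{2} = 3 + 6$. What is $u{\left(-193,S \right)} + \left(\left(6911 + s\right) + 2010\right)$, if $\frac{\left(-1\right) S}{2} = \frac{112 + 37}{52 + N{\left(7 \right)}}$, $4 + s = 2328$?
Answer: $\frac{42355520}{3767} \approx 11244.0$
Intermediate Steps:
$N{\left(t \right)} = -8$ ($N{\left(t \right)} = 10 - 2 \left(3 + 6\right) = 10 - 18 = -8$)
$s = 2324$ ($s = -4 + 2328 = 2324$)
$S = - \frac{149}{22}$ ($S = - 2 \frac{112 + 37}{52 - 8} = - 2 \cdot \frac{149}{44} = - 2 \cdot 149 \cdot \frac{1}{44} = \left(-2\right) \frac{149}{44} = - \frac{149}{22} \approx -6.7727$)
$u{\left(y,C \right)} = \frac{C + y}{178 + C}$
$u{\left(-193,S \right)} + \left(\left(6911 + s\right) + 2010\right) = \frac{- \frac{149}{22} - 193}{178 - \frac{149}{22}} + \left(\left(6911 + 2324\right) + 2010\right) = \frac{1}{\frac{3767}{22}} \left(- \frac{4395}{22}\right) + \left(9235 + 2010\right) = \frac{22}{3767} \left(- \frac{4395}{22}\right) + 11245 = - \frac{4395}{3767} + 11245 = \frac{42355520}{3767}$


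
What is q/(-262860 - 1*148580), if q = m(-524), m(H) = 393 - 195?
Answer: -99/205720 ≈ -0.00048124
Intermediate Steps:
m(H) = 198
q = 198
q/(-262860 - 1*148580) = 198/(-262860 - 1*148580) = 198/(-262860 - 148580) = 198/(-411440) = 198*(-1/411440) = -99/205720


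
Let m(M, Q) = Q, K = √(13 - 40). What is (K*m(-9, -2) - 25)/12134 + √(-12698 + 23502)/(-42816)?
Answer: -25/12134 - √2701/21408 - 3*I*√3/6067 ≈ -0.004488 - 0.00085646*I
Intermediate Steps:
K = 3*I*√3 (K = √(-27) = 3*I*√3 ≈ 5.1962*I)
(K*m(-9, -2) - 25)/12134 + √(-12698 + 23502)/(-42816) = ((3*I*√3)*(-2) - 25)/12134 + √(-12698 + 23502)/(-42816) = (-6*I*√3 - 25)*(1/12134) + √10804*(-1/42816) = (-25 - 6*I*√3)*(1/12134) + (2*√2701)*(-1/42816) = (-25/12134 - 3*I*√3/6067) - √2701/21408 = -25/12134 - √2701/21408 - 3*I*√3/6067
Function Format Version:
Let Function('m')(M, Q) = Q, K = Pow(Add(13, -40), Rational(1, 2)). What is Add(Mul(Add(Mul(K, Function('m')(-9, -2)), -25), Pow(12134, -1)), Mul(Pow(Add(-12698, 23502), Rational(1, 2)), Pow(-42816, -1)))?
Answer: Add(Rational(-25, 12134), Mul(Rational(-1, 21408), Pow(2701, Rational(1, 2))), Mul(Rational(-3, 6067), I, Pow(3, Rational(1, 2)))) ≈ Add(-0.0044880, Mul(-0.00085646, I))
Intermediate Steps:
K = Mul(3, I, Pow(3, Rational(1, 2))) (K = Pow(-27, Rational(1, 2)) = Mul(3, I, Pow(3, Rational(1, 2))) ≈ Mul(5.1962, I))
Add(Mul(Add(Mul(K, Function('m')(-9, -2)), -25), Pow(12134, -1)), Mul(Pow(Add(-12698, 23502), Rational(1, 2)), Pow(-42816, -1))) = Add(Mul(Add(Mul(Mul(3, I, Pow(3, Rational(1, 2))), -2), -25), Pow(12134, -1)), Mul(Pow(Add(-12698, 23502), Rational(1, 2)), Pow(-42816, -1))) = Add(Mul(Add(Mul(-6, I, Pow(3, Rational(1, 2))), -25), Rational(1, 12134)), Mul(Pow(10804, Rational(1, 2)), Rational(-1, 42816))) = Add(Mul(Add(-25, Mul(-6, I, Pow(3, Rational(1, 2)))), Rational(1, 12134)), Mul(Mul(2, Pow(2701, Rational(1, 2))), Rational(-1, 42816))) = Add(Add(Rational(-25, 12134), Mul(Rational(-3, 6067), I, Pow(3, Rational(1, 2)))), Mul(Rational(-1, 21408), Pow(2701, Rational(1, 2)))) = Add(Rational(-25, 12134), Mul(Rational(-1, 21408), Pow(2701, Rational(1, 2))), Mul(Rational(-3, 6067), I, Pow(3, Rational(1, 2))))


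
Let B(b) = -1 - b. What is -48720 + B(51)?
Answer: -48772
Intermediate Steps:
-48720 + B(51) = -48720 + (-1 - 1*51) = -48720 + (-1 - 51) = -48720 - 52 = -48772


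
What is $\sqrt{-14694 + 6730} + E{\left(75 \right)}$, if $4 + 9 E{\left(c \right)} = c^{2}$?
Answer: $\frac{5621}{9} + 2 i \sqrt{1991} \approx 624.56 + 89.241 i$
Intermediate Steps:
$E{\left(c \right)} = - \frac{4}{9} + \frac{c^{2}}{9}$
$\sqrt{-14694 + 6730} + E{\left(75 \right)} = \sqrt{-14694 + 6730} - \left(\frac{4}{9} - \frac{75^{2}}{9}\right) = \sqrt{-7964} + \left(- \frac{4}{9} + \frac{1}{9} \cdot 5625\right) = 2 i \sqrt{1991} + \left(- \frac{4}{9} + 625\right) = 2 i \sqrt{1991} + \frac{5621}{9} = \frac{5621}{9} + 2 i \sqrt{1991}$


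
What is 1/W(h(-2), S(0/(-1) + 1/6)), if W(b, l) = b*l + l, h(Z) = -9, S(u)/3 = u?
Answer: -¼ ≈ -0.25000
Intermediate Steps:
S(u) = 3*u
W(b, l) = l + b*l
1/W(h(-2), S(0/(-1) + 1/6)) = 1/((3*(0/(-1) + 1/6))*(1 - 9)) = 1/((3*(0*(-1) + 1*(⅙)))*(-8)) = 1/((3*(0 + ⅙))*(-8)) = 1/((3*(⅙))*(-8)) = 1/((½)*(-8)) = 1/(-4) = -¼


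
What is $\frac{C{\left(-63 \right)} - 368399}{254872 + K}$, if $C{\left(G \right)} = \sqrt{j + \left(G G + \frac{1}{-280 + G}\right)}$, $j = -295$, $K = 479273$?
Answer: $- \frac{368399}{734145} + \frac{\sqrt{8821267}}{35973105} \approx -0.50172$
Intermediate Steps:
$C{\left(G \right)} = \sqrt{-295 + G^{2} + \frac{1}{-280 + G}}$ ($C{\left(G \right)} = \sqrt{-295 + \left(G G + \frac{1}{-280 + G}\right)} = \sqrt{-295 + \left(G^{2} + \frac{1}{-280 + G}\right)} = \sqrt{-295 + G^{2} + \frac{1}{-280 + G}}$)
$\frac{C{\left(-63 \right)} - 368399}{254872 + K} = \frac{\sqrt{\frac{1 + \left(-295 + \left(-63\right)^{2}\right) \left(-280 - 63\right)}{-280 - 63}} - 368399}{254872 + 479273} = \frac{\sqrt{\frac{1 + \left(-295 + 3969\right) \left(-343\right)}{-343}} - 368399}{734145} = \left(\sqrt{- \frac{1 + 3674 \left(-343\right)}{343}} - 368399\right) \frac{1}{734145} = \left(\sqrt{- \frac{1 - 1260182}{343}} - 368399\right) \frac{1}{734145} = \left(\sqrt{\left(- \frac{1}{343}\right) \left(-1260181\right)} - 368399\right) \frac{1}{734145} = \left(\sqrt{\frac{1260181}{343}} - 368399\right) \frac{1}{734145} = \left(\frac{\sqrt{8821267}}{49} - 368399\right) \frac{1}{734145} = \left(-368399 + \frac{\sqrt{8821267}}{49}\right) \frac{1}{734145} = - \frac{368399}{734145} + \frac{\sqrt{8821267}}{35973105}$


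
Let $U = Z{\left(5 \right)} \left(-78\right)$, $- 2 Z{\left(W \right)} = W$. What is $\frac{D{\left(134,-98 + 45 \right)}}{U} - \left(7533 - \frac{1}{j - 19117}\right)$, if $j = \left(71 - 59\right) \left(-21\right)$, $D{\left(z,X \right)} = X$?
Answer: $- \frac{28452828767}{3776955} \approx -7533.3$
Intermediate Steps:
$Z{\left(W \right)} = - \frac{W}{2}$
$j = -252$ ($j = 12 \left(-21\right) = -252$)
$U = 195$ ($U = \left(- \frac{1}{2}\right) 5 \left(-78\right) = \left(- \frac{5}{2}\right) \left(-78\right) = 195$)
$\frac{D{\left(134,-98 + 45 \right)}}{U} - \left(7533 - \frac{1}{j - 19117}\right) = \frac{-98 + 45}{195} - \left(7533 - \frac{1}{-252 - 19117}\right) = \left(-53\right) \frac{1}{195} - \left(7533 - \frac{1}{-19369}\right) = - \frac{53}{195} - \frac{145906678}{19369} = - \frac{28452828767}{3776955}$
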